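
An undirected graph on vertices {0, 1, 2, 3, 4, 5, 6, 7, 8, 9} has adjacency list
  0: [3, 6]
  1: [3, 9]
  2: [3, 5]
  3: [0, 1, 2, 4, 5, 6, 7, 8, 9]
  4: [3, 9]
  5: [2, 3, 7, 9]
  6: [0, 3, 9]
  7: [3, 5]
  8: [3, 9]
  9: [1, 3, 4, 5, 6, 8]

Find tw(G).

2

A width-2 tree decomposition is:
Bags: B1 = {2, 3, 5}  B2 = {3, 5, 9}  B3 = {3, 5, 7}  B4 = {3, 6, 9}  B5 = {0, 3, 6}  B6 = {3, 4, 9}  B7 = {1, 3, 9}  B8 = {3, 8, 9}
Tree: B1–B2, B2–B3, B2–B4, B4–B5, B4–B6, B6–B7, B2–B8
Every bag has size at most 3, so the width is 3 − 1 = 2 and tw(G) ≤ 2. For the lower bound, the 3 vertices {0, 3, 6} are pairwise adjacent, and any tree decomposition puts a clique entirely inside one bag — forcing width ≥ 2. Therefore the treewidth is 2.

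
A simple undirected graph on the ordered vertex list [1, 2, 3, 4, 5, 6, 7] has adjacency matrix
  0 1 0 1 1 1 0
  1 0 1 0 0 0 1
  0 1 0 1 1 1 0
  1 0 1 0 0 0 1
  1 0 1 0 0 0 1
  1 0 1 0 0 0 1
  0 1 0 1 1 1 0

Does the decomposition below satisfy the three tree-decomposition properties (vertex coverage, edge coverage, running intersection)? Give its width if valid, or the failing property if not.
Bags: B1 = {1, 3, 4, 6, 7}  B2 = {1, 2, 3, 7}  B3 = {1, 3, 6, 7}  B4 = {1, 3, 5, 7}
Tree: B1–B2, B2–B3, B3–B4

A tree decomposition must satisfy three properties: every vertex lies in some bag; for every edge, both endpoints lie together in some bag; and for every vertex, the bags containing it form a connected subtree. Here bags containing vertex 6 are not connected in the tree, so the decomposition is invalid.

No — bags containing vertex 6 are not connected in the tree.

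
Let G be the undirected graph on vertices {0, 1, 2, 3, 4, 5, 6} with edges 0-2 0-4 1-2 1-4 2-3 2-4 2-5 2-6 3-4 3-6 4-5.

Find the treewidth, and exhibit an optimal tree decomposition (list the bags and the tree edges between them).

Treewidth 2.
One such decomposition:
Bags: B1 = {2, 3, 6}  B2 = {2, 3, 4}  B3 = {1, 2, 4}  B4 = {2, 4, 5}  B5 = {0, 2, 4}
Tree: B1–B2, B2–B3, B2–B4, B2–B5

Every bag has size at most 3, so the width is 3 − 1 = 2 and tw(G) ≤ 2. Conversely, {0, 2, 4} is a clique of size 3, and the vertices of any clique must share a bag in every tree decomposition; so some bag has ≥ 3 vertices and tw(G) ≥ 2. Hence tw(G) = 2 exactly.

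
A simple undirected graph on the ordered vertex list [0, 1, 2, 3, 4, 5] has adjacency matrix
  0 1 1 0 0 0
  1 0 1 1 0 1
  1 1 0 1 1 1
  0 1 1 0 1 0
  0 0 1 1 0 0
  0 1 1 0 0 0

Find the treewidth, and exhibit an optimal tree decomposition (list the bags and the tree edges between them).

Each bag holds 3 vertices, so the decomposition has width 2, which upper-bounds the treewidth. On the other hand G contains the 3-clique {0, 1, 2}. A clique must lie in a single bag of any decomposition, so no decomposition can have width below 2. Combining the bounds, tw(G) = 2.

Treewidth 2.
One such decomposition:
Bags: B1 = {0, 1, 2}  B2 = {1, 2, 3}  B3 = {2, 3, 4}  B4 = {1, 2, 5}
Tree: B1–B2, B2–B3, B1–B4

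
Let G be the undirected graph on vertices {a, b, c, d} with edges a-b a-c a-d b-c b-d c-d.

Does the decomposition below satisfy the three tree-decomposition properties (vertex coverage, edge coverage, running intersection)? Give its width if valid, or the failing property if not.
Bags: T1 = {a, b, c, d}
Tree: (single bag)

Checking the three conditions: (i) the bags cover all of {a, b, c, d}; (ii) for each edge, some bag contains both endpoints; (iii) the bags containing any fixed vertex form a subtree. All hold, so the decomposition is valid with width 4 − 1 = 3.

Yes; width 3.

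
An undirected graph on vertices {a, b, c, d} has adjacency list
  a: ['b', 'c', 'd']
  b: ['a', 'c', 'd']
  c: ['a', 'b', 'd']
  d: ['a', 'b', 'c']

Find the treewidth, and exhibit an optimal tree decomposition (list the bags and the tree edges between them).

Treewidth 3.
Bags: B1 = {a, b, c, d}
Tree: (single bag)

A single bag containing all 4 vertices is trivially a valid decomposition of width 3. On the other hand G contains the 4-clique {a, b, c, d}. A clique must lie in a single bag of any decomposition, so no decomposition can have width below 3. Therefore the treewidth is 3.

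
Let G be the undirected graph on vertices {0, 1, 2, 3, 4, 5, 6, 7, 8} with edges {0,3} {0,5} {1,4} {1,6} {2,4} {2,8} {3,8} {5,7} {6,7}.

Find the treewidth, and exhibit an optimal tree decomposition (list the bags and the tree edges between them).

Treewidth 2.
One optimal decomposition is:
Bags: B1 = {0, 3, 8}  B2 = {0, 2, 8}  B3 = {0, 2, 4}  B4 = {0, 1, 4}  B5 = {0, 1, 6}  B6 = {0, 6, 7}  B7 = {0, 5, 7}
Tree: B1–B2, B2–B3, B3–B4, B4–B5, B5–B6, B6–B7

The largest bag has 3 vertices, giving width 2; this decomposition certifies tw(G) ≤ 2. Since 0–3–8–2–4–1–6–7–5–0 is a cycle in G, G is not acyclic. Forests are exactly the graphs of treewidth ≤ 1, so tw(G) ≥ 2. Therefore the treewidth is 2.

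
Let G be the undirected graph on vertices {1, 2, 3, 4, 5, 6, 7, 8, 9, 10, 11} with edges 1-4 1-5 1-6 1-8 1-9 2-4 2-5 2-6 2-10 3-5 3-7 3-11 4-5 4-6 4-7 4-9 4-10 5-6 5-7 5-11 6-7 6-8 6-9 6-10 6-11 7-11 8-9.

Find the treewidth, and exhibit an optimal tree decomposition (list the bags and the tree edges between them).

Treewidth 3.
One optimal decomposition is:
Bags: B1 = {2, 4, 5, 6}  B2 = {4, 5, 6, 7}  B3 = {1, 4, 5, 6}  B4 = {1, 4, 6, 9}  B5 = {5, 6, 7, 11}  B6 = {3, 5, 7, 11}  B7 = {1, 6, 8, 9}  B8 = {2, 4, 6, 10}
Tree: B1–B2, B1–B3, B3–B4, B2–B5, B5–B6, B4–B7, B1–B8

Every bag has size at most 4, so the width is 4 − 1 = 3 and tw(G) ≤ 3. On the other hand G contains the 4-clique {3, 5, 7, 11}. A clique must lie in a single bag of any decomposition, so no decomposition can have width below 3. Therefore the treewidth is 3.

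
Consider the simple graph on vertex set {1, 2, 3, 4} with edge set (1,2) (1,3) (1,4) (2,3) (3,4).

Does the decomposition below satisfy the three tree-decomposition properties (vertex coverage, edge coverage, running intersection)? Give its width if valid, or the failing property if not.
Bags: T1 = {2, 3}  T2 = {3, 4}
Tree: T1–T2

A tree decomposition must satisfy three properties: every vertex lies in some bag; for every edge, both endpoints lie together in some bag; and for every vertex, the bags containing it form a connected subtree. Here vertex 1 appears in no bag, so the decomposition is invalid.

No — vertex 1 appears in no bag.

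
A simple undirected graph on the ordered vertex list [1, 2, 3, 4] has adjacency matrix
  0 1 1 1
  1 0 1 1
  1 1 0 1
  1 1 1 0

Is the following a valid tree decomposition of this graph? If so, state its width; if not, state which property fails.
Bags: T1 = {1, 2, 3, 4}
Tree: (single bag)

Vertex coverage: the bags together contain {1, 2, 3, 4}, the full vertex set. Edge coverage: each edge of G has both endpoints in at least one bag. Running intersection: for every vertex, the bags containing it form a connected subtree. All three properties hold, so this is a valid tree decomposition of width max|bag| − 1 = 3, and hence tw(G) ≤ 3.

Yes; width 3.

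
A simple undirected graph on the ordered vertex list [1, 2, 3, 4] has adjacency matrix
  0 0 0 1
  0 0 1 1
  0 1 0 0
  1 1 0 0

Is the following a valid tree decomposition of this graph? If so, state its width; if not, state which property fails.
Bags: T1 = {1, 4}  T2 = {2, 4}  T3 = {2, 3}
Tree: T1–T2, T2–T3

Yes; width 1.

Checking the three conditions: (i) the bags cover all of {1, 2, 3, 4}; (ii) for each edge, some bag contains both endpoints; (iii) the bags containing any fixed vertex form a subtree. All hold, so the decomposition is valid with width 2 − 1 = 1.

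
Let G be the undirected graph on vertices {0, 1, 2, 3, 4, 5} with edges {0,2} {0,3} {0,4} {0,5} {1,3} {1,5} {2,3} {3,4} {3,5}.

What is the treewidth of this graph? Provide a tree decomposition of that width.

Treewidth 2.
One optimal decomposition is:
Bags: B1 = {1, 3, 5}  B2 = {0, 3, 5}  B3 = {0, 3, 4}  B4 = {0, 2, 3}
Tree: B1–B2, B2–B3, B2–B4

Each bag holds 3 vertices, so the decomposition has width 2, which upper-bounds the treewidth. On the other hand G contains the 3-clique {0, 2, 3}. A clique must lie in a single bag of any decomposition, so no decomposition can have width below 2. Hence tw(G) = 2 exactly.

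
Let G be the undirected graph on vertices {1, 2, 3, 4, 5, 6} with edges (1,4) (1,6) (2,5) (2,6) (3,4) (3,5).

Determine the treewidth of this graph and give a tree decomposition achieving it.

Treewidth 2.
Bags: B1 = {1, 4, 6}  B2 = {3, 4, 6}  B3 = {3, 5, 6}  B4 = {2, 5, 6}
Tree: B1–B2, B2–B3, B3–B4

Each bag holds 3 vertices, so the decomposition has width 2, which upper-bounds the treewidth. The edges 6–1–4–3–5–2–6 form a cycle, so G is not a tree and its treewidth is at least 2. Hence tw(G) = 2 exactly.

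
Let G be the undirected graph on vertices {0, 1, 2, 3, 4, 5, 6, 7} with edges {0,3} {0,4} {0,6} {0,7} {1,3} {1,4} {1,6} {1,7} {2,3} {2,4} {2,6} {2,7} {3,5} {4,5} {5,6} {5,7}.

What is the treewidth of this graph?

A width-4 tree decomposition is:
Bags: B1 = {1, 3, 4, 6, 7}  B2 = {2, 3, 4, 6, 7}  B3 = {3, 4, 5, 6, 7}  B4 = {0, 3, 4, 6, 7}
Tree: B1–B2, B2–B3, B3–B4
Each bag holds 5 vertices, so the decomposition has width 4, which upper-bounds the treewidth. For the lower bound: the 5 vertex sets {1,3}, {2,4}, {5,6}, {7}, {0} are disjoint, each induces a connected subgraph, and every pair is joined by at least one edge of G. Contracting each set to a single vertex therefore yields K_{5} as a minor, and since treewidth is minor-monotone, tw(G) ≥ tw(K_{5}) = 4. Hence tw(G) = 4 exactly.

4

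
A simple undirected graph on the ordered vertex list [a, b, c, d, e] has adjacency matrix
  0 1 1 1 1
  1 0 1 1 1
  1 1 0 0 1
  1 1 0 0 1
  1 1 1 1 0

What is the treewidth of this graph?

3

A width-3 tree decomposition is:
Bags: B1 = {a, b, d, e}  B2 = {a, b, c, e}
Tree: B1–B2
Every bag has size at most 4, so the width is 4 − 1 = 3 and tw(G) ≤ 3. Conversely, {a, b, d, e} is a clique of size 4, and the vertices of any clique must share a bag in every tree decomposition; so some bag has ≥ 4 vertices and tw(G) ≥ 3. Therefore the treewidth is 3.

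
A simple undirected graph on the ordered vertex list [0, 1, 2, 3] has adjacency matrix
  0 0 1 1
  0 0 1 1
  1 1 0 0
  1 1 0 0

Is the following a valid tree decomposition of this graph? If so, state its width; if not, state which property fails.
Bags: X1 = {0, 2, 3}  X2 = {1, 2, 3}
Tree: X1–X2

Vertex coverage: the bags together contain {0, 1, 2, 3}, the full vertex set. Edge coverage: each edge of G has both endpoints in at least one bag. Running intersection: for every vertex, the bags containing it form a connected subtree. All three properties hold, so this is a valid tree decomposition of width max|bag| − 1 = 2, and hence tw(G) ≤ 2.

Yes; width 2.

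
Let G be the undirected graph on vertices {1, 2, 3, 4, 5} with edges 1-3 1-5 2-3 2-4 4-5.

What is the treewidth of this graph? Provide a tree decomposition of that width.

Treewidth 2.
Bags: B1 = {1, 4, 5}  B2 = {1, 3, 4}  B3 = {2, 3, 4}
Tree: B1–B2, B2–B3

Every bag has size at most 3, so the width is 3 − 1 = 2 and tw(G) ≤ 2. The edges 4–5–1–3–2–4 form a cycle, so G is not a tree and its treewidth is at least 2. Hence tw(G) = 2 exactly.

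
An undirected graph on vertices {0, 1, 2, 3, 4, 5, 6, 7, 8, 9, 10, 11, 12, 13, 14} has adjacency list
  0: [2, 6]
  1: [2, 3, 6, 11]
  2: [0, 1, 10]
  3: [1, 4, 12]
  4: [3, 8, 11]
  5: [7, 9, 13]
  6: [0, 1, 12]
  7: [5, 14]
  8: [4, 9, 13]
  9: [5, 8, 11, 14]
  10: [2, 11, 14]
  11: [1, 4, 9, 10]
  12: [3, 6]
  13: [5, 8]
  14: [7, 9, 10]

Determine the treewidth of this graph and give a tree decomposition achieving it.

Every bag has size at most 4, so the width is 4 − 1 = 3 and tw(G) ≤ 3. For the lower bound: the 4 vertex sets {5,7,13}, {8}, {9}, {4,10,11,14} are disjoint, each induces a connected subgraph, and every pair is joined by at least one edge of G. Contracting each set to a single vertex therefore yields K_{4} as a minor, and since treewidth is minor-monotone, tw(G) ≥ tw(K_{4}) = 3. Combining the bounds, tw(G) = 3.

Treewidth 3.
Bags: B1 = {5, 7, 8, 13}  B2 = {5, 7, 8, 9}  B3 = {7, 8, 9, 14}  B4 = {4, 8, 9, 14}  B5 = {4, 9, 11, 14}  B6 = {4, 10, 11, 14}  B7 = {3, 4, 10, 11}  B8 = {1, 3, 10, 11}  B9 = {1, 2, 3, 10}  B10 = {1, 2, 3, 12}  B11 = {1, 2, 6, 12}  B12 = {0, 2, 6, 12}
Tree: B1–B2, B2–B3, B3–B4, B4–B5, B5–B6, B6–B7, B7–B8, B8–B9, B9–B10, B10–B11, B11–B12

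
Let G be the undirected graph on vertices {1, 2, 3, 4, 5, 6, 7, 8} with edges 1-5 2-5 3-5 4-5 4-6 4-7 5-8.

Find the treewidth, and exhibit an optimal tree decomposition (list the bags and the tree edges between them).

Treewidth 1.
One optimal decomposition is:
Bags: B1 = {4, 5}  B2 = {5, 8}  B3 = {2, 5}  B4 = {3, 5}  B5 = {4, 7}  B6 = {4, 6}  B7 = {1, 5}
Tree: B1–B2, B2–B3, B1–B4, B1–B5, B1–B6, B1–B7

Every bag has size at most 2, so the width is 2 − 1 = 1 and tw(G) ≤ 1. Since G has at least one edge (e.g. 4–5), it is not an edgeless graph, so tw(G) ≥ 1. The upper and lower bounds meet at 1, so that is the treewidth.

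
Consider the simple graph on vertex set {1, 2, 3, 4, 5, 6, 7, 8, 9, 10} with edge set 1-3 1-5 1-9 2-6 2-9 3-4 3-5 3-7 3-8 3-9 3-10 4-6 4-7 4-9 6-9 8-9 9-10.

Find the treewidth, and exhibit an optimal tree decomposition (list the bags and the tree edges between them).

Treewidth 2.
Bags: B1 = {3, 4, 9}  B2 = {3, 4, 7}  B3 = {4, 6, 9}  B4 = {3, 8, 9}  B5 = {1, 3, 9}  B6 = {3, 9, 10}  B7 = {1, 3, 5}  B8 = {2, 6, 9}
Tree: B1–B2, B1–B3, B1–B4, B4–B5, B4–B6, B5–B7, B3–B8

Each bag holds 3 vertices, so the decomposition has width 2, which upper-bounds the treewidth. For the lower bound, the 3 vertices {2, 6, 9} are pairwise adjacent, and any tree decomposition puts a clique entirely inside one bag — forcing width ≥ 2. Therefore the treewidth is 2.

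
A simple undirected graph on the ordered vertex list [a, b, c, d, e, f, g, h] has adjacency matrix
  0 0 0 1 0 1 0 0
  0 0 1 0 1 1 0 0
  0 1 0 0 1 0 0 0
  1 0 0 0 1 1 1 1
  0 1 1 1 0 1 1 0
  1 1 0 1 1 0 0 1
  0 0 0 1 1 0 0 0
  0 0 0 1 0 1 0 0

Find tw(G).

A width-2 tree decomposition is:
Bags: B1 = {d, f, h}  B2 = {d, e, f}  B3 = {b, e, f}  B4 = {d, e, g}  B5 = {a, d, f}  B6 = {b, c, e}
Tree: B1–B2, B2–B3, B2–B4, B1–B5, B3–B6
Each bag holds 3 vertices, so the decomposition has width 2, which upper-bounds the treewidth. For the lower bound, the 3 vertices {d, e, g} are pairwise adjacent, and any tree decomposition puts a clique entirely inside one bag — forcing width ≥ 2. The upper and lower bounds meet at 2, so that is the treewidth.

2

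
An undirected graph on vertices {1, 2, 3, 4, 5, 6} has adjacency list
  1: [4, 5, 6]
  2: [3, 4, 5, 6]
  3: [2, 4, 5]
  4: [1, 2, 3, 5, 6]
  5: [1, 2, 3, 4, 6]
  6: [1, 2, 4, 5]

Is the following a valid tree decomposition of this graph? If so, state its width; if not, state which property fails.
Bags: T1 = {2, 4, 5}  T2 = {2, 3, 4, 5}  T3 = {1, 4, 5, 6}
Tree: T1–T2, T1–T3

No — edge (6,2) lies in no bag.

A tree decomposition must satisfy three properties: every vertex lies in some bag; for every edge, both endpoints lie together in some bag; and for every vertex, the bags containing it form a connected subtree. Here edge (6,2) lies in no bag, so the decomposition is invalid.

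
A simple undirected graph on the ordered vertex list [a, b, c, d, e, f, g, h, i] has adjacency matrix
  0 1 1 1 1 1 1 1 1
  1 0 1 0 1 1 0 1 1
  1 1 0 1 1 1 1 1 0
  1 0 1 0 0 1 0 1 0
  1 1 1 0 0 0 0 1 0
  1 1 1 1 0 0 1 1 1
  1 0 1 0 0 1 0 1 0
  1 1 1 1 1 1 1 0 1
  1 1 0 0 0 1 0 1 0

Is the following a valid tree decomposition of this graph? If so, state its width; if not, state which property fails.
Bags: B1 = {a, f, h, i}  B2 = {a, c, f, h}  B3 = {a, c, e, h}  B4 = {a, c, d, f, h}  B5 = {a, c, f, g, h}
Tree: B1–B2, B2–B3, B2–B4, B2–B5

No — vertex b appears in no bag.

A tree decomposition must satisfy three properties: every vertex lies in some bag; for every edge, both endpoints lie together in some bag; and for every vertex, the bags containing it form a connected subtree. Here vertex b appears in no bag, so the decomposition is invalid.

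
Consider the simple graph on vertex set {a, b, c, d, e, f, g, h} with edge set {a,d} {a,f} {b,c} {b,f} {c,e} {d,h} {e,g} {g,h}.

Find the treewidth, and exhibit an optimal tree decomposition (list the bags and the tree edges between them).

Every bag has size at most 3, so the width is 3 − 1 = 2 and tw(G) ≤ 2. Since f–b–c–e–g–h–d–a–f is a cycle in G, G is not acyclic. Forests are exactly the graphs of treewidth ≤ 1, so tw(G) ≥ 2. Therefore the treewidth is 2.

Treewidth 2.
One optimal decomposition is:
Bags: B1 = {b, c, f}  B2 = {c, e, f}  B3 = {e, f, g}  B4 = {f, g, h}  B5 = {d, f, h}  B6 = {a, d, f}
Tree: B1–B2, B2–B3, B3–B4, B4–B5, B5–B6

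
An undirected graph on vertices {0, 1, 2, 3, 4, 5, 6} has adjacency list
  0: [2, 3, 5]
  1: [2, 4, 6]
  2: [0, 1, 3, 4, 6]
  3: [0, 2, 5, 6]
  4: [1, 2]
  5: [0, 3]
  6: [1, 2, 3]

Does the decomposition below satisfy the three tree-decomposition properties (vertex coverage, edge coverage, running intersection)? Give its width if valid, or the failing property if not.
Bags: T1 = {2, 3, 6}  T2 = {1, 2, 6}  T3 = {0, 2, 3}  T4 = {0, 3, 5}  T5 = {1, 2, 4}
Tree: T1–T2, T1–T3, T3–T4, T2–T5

Yes; width 2.

Vertex coverage: the bags together contain {0, 1, 2, 3, 4, 5, 6}, the full vertex set. Edge coverage: each edge of G has both endpoints in at least one bag. Running intersection: for every vertex, the bags containing it form a connected subtree. All three properties hold, so this is a valid tree decomposition of width max|bag| − 1 = 2, and hence tw(G) ≤ 2.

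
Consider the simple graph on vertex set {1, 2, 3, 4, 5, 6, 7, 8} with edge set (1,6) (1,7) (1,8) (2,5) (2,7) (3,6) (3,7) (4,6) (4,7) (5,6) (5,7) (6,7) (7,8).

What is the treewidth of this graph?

2

A width-2 tree decomposition is:
Bags: B1 = {4, 6, 7}  B2 = {5, 6, 7}  B3 = {1, 6, 7}  B4 = {1, 7, 8}  B5 = {2, 5, 7}  B6 = {3, 6, 7}
Tree: B1–B2, B2–B3, B3–B4, B2–B5, B2–B6
Each bag holds 3 vertices, so the decomposition has width 2, which upper-bounds the treewidth. Conversely, {1, 7, 8} is a clique of size 3, and the vertices of any clique must share a bag in every tree decomposition; so some bag has ≥ 3 vertices and tw(G) ≥ 2. Combining the bounds, tw(G) = 2.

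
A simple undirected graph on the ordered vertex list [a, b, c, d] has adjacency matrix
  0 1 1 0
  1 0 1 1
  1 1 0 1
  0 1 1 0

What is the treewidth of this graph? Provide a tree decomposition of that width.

Each bag holds 3 vertices, so the decomposition has width 2, which upper-bounds the treewidth. On the other hand G contains the 3-clique {b, c, d}. A clique must lie in a single bag of any decomposition, so no decomposition can have width below 2. Therefore the treewidth is 2.

Treewidth 2.
One such decomposition:
Bags: B1 = {b, c, d}  B2 = {a, b, c}
Tree: B1–B2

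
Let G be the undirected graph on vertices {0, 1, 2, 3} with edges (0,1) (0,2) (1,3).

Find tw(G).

1

A width-1 tree decomposition is:
Bags: B1 = {1, 3}  B2 = {0, 1}  B3 = {0, 2}
Tree: B1–B2, B2–B3
Every bag has size at most 2, so the width is 2 − 1 = 1 and tw(G) ≤ 1. G has an edge, so its treewidth is at least 1. Therefore the treewidth is 1.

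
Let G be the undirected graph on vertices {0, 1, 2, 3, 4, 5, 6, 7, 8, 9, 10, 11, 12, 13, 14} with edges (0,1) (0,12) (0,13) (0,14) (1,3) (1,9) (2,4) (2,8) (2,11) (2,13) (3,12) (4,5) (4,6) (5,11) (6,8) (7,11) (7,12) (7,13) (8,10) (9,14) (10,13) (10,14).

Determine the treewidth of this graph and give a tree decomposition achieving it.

Treewidth 3.
One optimal decomposition is:
Bags: B1 = {1, 3, 9, 14}  B2 = {0, 1, 3, 14}  B3 = {0, 3, 12, 14}  B4 = {0, 10, 12, 14}  B5 = {0, 10, 12, 13}  B6 = {7, 10, 12, 13}  B7 = {7, 8, 10, 13}  B8 = {2, 7, 8, 13}  B9 = {2, 7, 8, 11}  B10 = {2, 6, 8, 11}  B11 = {2, 4, 6, 11}  B12 = {4, 5, 6, 11}
Tree: B1–B2, B2–B3, B3–B4, B4–B5, B5–B6, B6–B7, B7–B8, B8–B9, B9–B10, B10–B11, B11–B12

The largest bag has 4 vertices, giving width 3; this decomposition certifies tw(G) ≤ 3. For the lower bound: the 4 vertex sets {1,3,9}, {14}, {0}, {7,10,12,13} are disjoint, each induces a connected subgraph, and every pair is joined by at least one edge of G. Contracting each set to a single vertex therefore yields K_{4} as a minor, and since treewidth is minor-monotone, tw(G) ≥ tw(K_{4}) = 3. Therefore the treewidth is 3.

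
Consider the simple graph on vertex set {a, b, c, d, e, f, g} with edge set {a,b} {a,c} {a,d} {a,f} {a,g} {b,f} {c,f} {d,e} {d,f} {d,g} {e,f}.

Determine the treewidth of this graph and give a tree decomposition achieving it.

The largest bag has 3 vertices, giving width 2; this decomposition certifies tw(G) ≤ 2. For the lower bound, the 3 vertices {a, d, g} are pairwise adjacent, and any tree decomposition puts a clique entirely inside one bag — forcing width ≥ 2. Combining the bounds, tw(G) = 2.

Treewidth 2.
Bags: B1 = {a, d, f}  B2 = {a, d, g}  B3 = {a, b, f}  B4 = {d, e, f}  B5 = {a, c, f}
Tree: B1–B2, B1–B3, B1–B4, B3–B5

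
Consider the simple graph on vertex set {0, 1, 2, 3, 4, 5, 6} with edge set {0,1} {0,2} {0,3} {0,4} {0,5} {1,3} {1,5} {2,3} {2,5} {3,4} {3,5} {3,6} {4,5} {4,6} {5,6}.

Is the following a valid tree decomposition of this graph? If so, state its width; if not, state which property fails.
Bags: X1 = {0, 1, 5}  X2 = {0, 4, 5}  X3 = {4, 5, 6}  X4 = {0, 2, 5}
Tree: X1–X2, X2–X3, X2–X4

No — vertex 3 appears in no bag.

A tree decomposition must satisfy three properties: every vertex lies in some bag; for every edge, both endpoints lie together in some bag; and for every vertex, the bags containing it form a connected subtree. Here vertex 3 appears in no bag, so the decomposition is invalid.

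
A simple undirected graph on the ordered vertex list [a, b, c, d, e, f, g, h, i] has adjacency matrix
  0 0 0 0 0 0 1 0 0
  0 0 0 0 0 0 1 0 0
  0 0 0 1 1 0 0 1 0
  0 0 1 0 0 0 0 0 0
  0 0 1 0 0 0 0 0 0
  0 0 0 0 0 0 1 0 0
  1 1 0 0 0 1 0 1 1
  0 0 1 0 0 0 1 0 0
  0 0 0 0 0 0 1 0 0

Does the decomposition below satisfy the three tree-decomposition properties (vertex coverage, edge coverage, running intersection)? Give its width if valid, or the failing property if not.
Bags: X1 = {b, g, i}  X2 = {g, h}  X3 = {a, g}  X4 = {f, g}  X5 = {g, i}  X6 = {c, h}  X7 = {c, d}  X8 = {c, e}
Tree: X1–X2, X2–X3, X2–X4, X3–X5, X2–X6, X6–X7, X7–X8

No — bags containing vertex i are not connected in the tree.

A tree decomposition must satisfy three properties: every vertex lies in some bag; for every edge, both endpoints lie together in some bag; and for every vertex, the bags containing it form a connected subtree. Here bags containing vertex i are not connected in the tree, so the decomposition is invalid.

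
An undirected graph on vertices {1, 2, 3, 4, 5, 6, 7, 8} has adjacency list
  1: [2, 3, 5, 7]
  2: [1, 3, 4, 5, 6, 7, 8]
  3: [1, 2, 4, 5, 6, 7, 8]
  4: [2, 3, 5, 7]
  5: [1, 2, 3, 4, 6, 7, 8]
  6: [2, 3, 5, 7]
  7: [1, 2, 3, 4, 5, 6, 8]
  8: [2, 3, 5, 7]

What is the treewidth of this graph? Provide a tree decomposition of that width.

Treewidth 4.
Bags: B1 = {2, 3, 4, 5, 7}  B2 = {2, 3, 5, 6, 7}  B3 = {1, 2, 3, 5, 7}  B4 = {2, 3, 5, 7, 8}
Tree: B1–B2, B1–B3, B1–B4

Each bag holds 5 vertices, so the decomposition has width 4, which upper-bounds the treewidth. On the other hand G contains the 5-clique {2, 3, 5, 7, 8}. A clique must lie in a single bag of any decomposition, so no decomposition can have width below 4. Combining the bounds, tw(G) = 4.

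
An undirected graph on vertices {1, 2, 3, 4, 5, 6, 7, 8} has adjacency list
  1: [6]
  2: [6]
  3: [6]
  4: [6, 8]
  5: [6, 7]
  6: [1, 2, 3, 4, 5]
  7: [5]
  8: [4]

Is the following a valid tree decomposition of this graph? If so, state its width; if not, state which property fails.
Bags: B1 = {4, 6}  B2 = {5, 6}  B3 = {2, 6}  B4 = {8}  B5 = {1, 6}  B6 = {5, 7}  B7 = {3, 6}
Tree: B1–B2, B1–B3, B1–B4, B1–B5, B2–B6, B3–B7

A tree decomposition must satisfy three properties: every vertex lies in some bag; for every edge, both endpoints lie together in some bag; and for every vertex, the bags containing it form a connected subtree. Here edge (4,8) lies in no bag, so the decomposition is invalid.

No — edge (4,8) lies in no bag.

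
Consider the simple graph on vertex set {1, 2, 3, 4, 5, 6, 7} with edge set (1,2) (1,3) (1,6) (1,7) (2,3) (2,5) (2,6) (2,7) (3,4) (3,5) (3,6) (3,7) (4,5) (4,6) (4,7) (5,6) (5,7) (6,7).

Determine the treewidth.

A width-4 tree decomposition is:
Bags: B1 = {1, 2, 3, 6, 7}  B2 = {2, 3, 5, 6, 7}  B3 = {3, 4, 5, 6, 7}
Tree: B1–B2, B2–B3
Every bag has size at most 5, so the width is 5 − 1 = 4 and tw(G) ≤ 4. Conversely, {1, 2, 3, 6, 7} is a clique of size 5, and the vertices of any clique must share a bag in every tree decomposition; so some bag has ≥ 5 vertices and tw(G) ≥ 4. Hence tw(G) = 4 exactly.

4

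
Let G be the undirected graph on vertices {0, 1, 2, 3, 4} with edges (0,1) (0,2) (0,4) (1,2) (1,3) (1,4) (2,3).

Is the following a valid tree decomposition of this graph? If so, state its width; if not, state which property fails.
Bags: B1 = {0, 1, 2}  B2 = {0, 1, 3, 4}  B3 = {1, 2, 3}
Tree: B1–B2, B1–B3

A tree decomposition must satisfy three properties: every vertex lies in some bag; for every edge, both endpoints lie together in some bag; and for every vertex, the bags containing it form a connected subtree. Here bags containing vertex 3 are not connected in the tree, so the decomposition is invalid.

No — bags containing vertex 3 are not connected in the tree.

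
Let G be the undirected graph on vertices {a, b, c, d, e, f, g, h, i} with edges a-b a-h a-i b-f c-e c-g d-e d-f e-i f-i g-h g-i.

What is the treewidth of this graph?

3

A width-3 tree decomposition is:
Bags: B1 = {a, b, d, f}  B2 = {a, d, f, i}  B3 = {a, d, e, i}  B4 = {a, e, h, i}  B5 = {e, g, h, i}  B6 = {c, e, g, h}
Tree: B1–B2, B2–B3, B3–B4, B4–B5, B5–B6
The largest bag has 4 vertices, giving width 3; this decomposition certifies tw(G) ≤ 3. For the lower bound: the 4 vertex sets {b,d,f}, {a}, {i}, {c,e,g,h} are disjoint, each induces a connected subgraph, and every pair is joined by at least one edge of G. Contracting each set to a single vertex therefore yields K_{4} as a minor, and since treewidth is minor-monotone, tw(G) ≥ tw(K_{4}) = 3. Therefore the treewidth is 3.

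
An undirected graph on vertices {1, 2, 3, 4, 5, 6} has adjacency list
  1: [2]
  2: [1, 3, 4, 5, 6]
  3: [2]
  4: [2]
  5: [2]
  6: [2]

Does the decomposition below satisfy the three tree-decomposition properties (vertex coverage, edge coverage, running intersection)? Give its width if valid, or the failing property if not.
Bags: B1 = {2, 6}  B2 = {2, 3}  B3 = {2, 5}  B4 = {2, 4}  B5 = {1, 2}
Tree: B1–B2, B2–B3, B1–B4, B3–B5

Checking the three conditions: (i) the bags cover all of {1, 2, 3, 4, 5, 6}; (ii) for each edge, some bag contains both endpoints; (iii) the bags containing any fixed vertex form a subtree. All hold, so the decomposition is valid with width 2 − 1 = 1.

Yes; width 1.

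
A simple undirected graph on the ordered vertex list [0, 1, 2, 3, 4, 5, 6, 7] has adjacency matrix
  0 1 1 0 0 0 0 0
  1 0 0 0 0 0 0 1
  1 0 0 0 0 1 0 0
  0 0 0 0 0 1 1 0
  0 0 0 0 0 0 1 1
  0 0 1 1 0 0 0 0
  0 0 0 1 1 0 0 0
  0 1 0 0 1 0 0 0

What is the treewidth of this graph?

A width-2 tree decomposition is:
Bags: B1 = {0, 2, 5}  B2 = {0, 1, 5}  B3 = {1, 5, 7}  B4 = {4, 5, 7}  B5 = {4, 5, 6}  B6 = {3, 5, 6}
Tree: B1–B2, B2–B3, B3–B4, B4–B5, B5–B6
Each bag holds 3 vertices, so the decomposition has width 2, which upper-bounds the treewidth. Since 5–2–0–1–7–4–6–3–5 is a cycle in G, G is not acyclic. Forests are exactly the graphs of treewidth ≤ 1, so tw(G) ≥ 2. The upper and lower bounds meet at 2, so that is the treewidth.

2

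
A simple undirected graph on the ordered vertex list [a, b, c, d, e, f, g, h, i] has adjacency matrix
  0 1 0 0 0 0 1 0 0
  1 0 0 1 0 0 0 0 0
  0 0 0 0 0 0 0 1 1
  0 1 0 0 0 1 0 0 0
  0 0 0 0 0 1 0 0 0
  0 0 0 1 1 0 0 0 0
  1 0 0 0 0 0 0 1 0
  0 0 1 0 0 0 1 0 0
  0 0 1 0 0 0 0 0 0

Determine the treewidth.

A width-1 tree decomposition is:
Bags: B1 = {e, f}  B2 = {d, f}  B3 = {b, d}  B4 = {a, b}  B5 = {a, g}  B6 = {g, h}  B7 = {c, h}  B8 = {c, i}
Tree: B1–B2, B2–B3, B3–B4, B4–B5, B5–B6, B6–B7, B7–B8
Each bag holds 2 vertices, so the decomposition has width 1, which upper-bounds the treewidth. Any graph with an edge has treewidth ≥ 1, and G has the edge e–f. Combining the bounds, tw(G) = 1.

1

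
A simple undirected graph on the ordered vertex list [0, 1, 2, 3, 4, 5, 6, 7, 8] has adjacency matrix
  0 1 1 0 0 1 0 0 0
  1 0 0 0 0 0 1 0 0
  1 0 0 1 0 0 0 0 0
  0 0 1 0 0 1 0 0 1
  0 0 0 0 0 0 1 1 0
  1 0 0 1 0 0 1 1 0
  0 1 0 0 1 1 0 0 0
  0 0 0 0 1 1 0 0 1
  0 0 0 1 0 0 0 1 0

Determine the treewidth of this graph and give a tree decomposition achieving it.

Treewidth 3.
One optimal decomposition is:
Bags: B1 = {3, 4, 7, 8}  B2 = {3, 4, 5, 7}  B3 = {3, 4, 5, 6}  B4 = {2, 3, 5, 6}  B5 = {0, 2, 5, 6}  B6 = {0, 1, 2, 6}
Tree: B1–B2, B2–B3, B3–B4, B4–B5, B5–B6

The largest bag has 4 vertices, giving width 3; this decomposition certifies tw(G) ≤ 3. For the lower bound: the 4 vertex sets {4,7,8}, {3}, {5}, {0,1,2,6} are disjoint, each induces a connected subgraph, and every pair is joined by at least one edge of G. Contracting each set to a single vertex therefore yields K_{4} as a minor, and since treewidth is minor-monotone, tw(G) ≥ tw(K_{4}) = 3. Therefore the treewidth is 3.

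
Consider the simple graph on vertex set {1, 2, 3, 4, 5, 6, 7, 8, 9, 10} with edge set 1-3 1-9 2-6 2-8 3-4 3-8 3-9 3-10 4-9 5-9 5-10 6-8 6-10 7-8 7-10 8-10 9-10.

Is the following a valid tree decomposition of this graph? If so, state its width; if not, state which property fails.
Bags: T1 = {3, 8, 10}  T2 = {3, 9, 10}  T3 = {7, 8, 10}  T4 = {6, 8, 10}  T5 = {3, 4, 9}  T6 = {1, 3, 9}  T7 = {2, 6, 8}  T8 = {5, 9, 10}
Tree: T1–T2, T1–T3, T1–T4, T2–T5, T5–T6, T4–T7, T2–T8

Checking the three conditions: (i) the bags cover all of {1, 2, 3, 4, 5, 6, 7, 8, 9, 10}; (ii) for each edge, some bag contains both endpoints; (iii) the bags containing any fixed vertex form a subtree. All hold, so the decomposition is valid with width 3 − 1 = 2.

Yes; width 2.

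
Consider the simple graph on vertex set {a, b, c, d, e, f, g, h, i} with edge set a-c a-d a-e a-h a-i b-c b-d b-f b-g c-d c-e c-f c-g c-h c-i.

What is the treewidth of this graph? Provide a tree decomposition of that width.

Every bag has size at most 3, so the width is 3 − 1 = 2 and tw(G) ≤ 2. On the other hand G contains the 3-clique {b, c, g}. A clique must lie in a single bag of any decomposition, so no decomposition can have width below 2. Hence tw(G) = 2 exactly.

Treewidth 2.
One such decomposition:
Bags: B1 = {a, c, h}  B2 = {a, c, d}  B3 = {b, c, d}  B4 = {a, c, i}  B5 = {b, c, f}  B6 = {b, c, g}  B7 = {a, c, e}
Tree: B1–B2, B2–B3, B1–B4, B3–B5, B5–B6, B4–B7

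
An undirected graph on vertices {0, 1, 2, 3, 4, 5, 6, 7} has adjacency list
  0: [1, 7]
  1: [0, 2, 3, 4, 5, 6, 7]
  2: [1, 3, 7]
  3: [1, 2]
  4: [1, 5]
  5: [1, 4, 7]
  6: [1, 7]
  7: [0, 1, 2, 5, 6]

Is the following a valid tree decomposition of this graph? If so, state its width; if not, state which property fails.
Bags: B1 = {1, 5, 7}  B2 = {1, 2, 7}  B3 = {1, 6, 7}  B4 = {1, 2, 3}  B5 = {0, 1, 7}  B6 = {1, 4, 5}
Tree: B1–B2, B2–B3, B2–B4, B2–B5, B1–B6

Yes; width 2.

Every vertex of G appears in some bag (union = {0, 1, 2, 3, 4, 5, 6, 7}); every edge is covered by a bag; and for each vertex v the set of bags containing v is connected in the bag tree. The decomposition is therefore valid. The largest bag has 3 vertices, so the width is 2.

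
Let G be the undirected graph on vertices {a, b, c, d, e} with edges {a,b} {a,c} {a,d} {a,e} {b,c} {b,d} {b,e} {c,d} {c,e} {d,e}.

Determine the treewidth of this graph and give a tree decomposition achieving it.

With just one bag of size 5, the width is 5 − 1 = 4, so tw(G) ≤ 4. On the other hand G contains the 5-clique {a, b, c, d, e}. A clique must lie in a single bag of any decomposition, so no decomposition can have width below 4. Combining the bounds, tw(G) = 4.

Treewidth 4.
One optimal decomposition is:
Bags: B1 = {a, b, c, d, e}
Tree: (single bag)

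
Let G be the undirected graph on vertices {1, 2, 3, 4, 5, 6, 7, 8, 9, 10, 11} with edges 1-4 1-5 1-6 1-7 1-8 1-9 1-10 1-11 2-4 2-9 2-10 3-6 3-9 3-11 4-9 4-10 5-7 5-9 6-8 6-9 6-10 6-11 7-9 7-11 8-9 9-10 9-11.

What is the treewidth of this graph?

A width-3 tree decomposition is:
Bags: B1 = {1, 6, 9, 10}  B2 = {1, 4, 9, 10}  B3 = {1, 6, 9, 11}  B4 = {2, 4, 9, 10}  B5 = {3, 6, 9, 11}  B6 = {1, 7, 9, 11}  B7 = {1, 5, 7, 9}  B8 = {1, 6, 8, 9}
Tree: B1–B2, B1–B3, B2–B4, B3–B5, B3–B6, B6–B7, B3–B8
Each bag holds 4 vertices, so the decomposition has width 3, which upper-bounds the treewidth. On the other hand G contains the 4-clique {1, 4, 9, 10}. A clique must lie in a single bag of any decomposition, so no decomposition can have width below 3. Hence tw(G) = 3 exactly.

3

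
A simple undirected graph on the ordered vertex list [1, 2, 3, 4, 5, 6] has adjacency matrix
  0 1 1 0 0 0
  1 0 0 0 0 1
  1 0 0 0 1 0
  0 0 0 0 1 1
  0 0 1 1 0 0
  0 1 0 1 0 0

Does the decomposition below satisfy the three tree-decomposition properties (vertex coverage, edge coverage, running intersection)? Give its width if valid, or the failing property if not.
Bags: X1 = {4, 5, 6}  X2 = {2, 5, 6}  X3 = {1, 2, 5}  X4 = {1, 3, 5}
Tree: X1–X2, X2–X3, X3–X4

Yes; width 2.

Every vertex of G appears in some bag (union = {1, 2, 3, 4, 5, 6}); every edge is covered by a bag; and for each vertex v the set of bags containing v is connected in the bag tree. The decomposition is therefore valid. The largest bag has 3 vertices, so the width is 2.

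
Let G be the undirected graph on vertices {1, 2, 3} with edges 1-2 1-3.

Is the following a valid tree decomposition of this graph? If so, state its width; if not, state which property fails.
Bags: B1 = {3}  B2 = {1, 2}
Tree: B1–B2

No — edge (1,3) lies in no bag.

A tree decomposition must satisfy three properties: every vertex lies in some bag; for every edge, both endpoints lie together in some bag; and for every vertex, the bags containing it form a connected subtree. Here edge (1,3) lies in no bag, so the decomposition is invalid.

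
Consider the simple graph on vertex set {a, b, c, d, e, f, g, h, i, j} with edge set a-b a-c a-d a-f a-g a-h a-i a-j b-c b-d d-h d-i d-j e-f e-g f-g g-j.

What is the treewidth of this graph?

A width-2 tree decomposition is:
Bags: B1 = {a, d, j}  B2 = {a, b, d}  B3 = {a, b, c}  B4 = {a, g, j}  B5 = {a, f, g}  B6 = {a, d, i}  B7 = {e, f, g}  B8 = {a, d, h}
Tree: B1–B2, B2–B3, B1–B4, B4–B5, B2–B6, B5–B7, B6–B8
Each bag holds 3 vertices, so the decomposition has width 2, which upper-bounds the treewidth. On the other hand G contains the 3-clique {e, f, g}. A clique must lie in a single bag of any decomposition, so no decomposition can have width below 2. Hence tw(G) = 2 exactly.

2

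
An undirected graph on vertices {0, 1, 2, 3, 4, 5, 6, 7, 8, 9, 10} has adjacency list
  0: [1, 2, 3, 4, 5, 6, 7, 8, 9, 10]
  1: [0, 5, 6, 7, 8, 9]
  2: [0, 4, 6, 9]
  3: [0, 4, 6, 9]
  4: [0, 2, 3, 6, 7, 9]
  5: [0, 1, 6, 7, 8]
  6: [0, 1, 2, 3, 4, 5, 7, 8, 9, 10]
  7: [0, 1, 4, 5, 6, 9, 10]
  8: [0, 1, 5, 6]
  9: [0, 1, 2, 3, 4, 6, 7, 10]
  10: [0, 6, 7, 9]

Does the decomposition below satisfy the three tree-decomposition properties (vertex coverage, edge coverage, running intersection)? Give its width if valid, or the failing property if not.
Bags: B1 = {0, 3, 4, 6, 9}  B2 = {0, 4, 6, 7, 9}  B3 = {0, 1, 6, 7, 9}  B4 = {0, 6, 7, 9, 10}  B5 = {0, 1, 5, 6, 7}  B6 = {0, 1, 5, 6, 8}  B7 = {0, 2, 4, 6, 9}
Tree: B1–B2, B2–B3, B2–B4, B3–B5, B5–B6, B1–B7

Every vertex of G appears in some bag (union = {0, 1, 2, 3, 4, 5, 6, 7, 8, 9, 10}); every edge is covered by a bag; and for each vertex v the set of bags containing v is connected in the bag tree. The decomposition is therefore valid. The largest bag has 5 vertices, so the width is 4.

Yes; width 4.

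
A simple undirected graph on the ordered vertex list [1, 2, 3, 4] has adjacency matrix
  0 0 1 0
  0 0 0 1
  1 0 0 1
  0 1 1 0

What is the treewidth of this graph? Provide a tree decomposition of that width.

Treewidth 1.
Bags: B1 = {2, 4}  B2 = {3, 4}  B3 = {1, 3}
Tree: B1–B2, B2–B3

Every bag has size at most 2, so the width is 2 − 1 = 1 and tw(G) ≤ 1. Any graph with an edge has treewidth ≥ 1, and G has the edge 2–4. Hence tw(G) = 1 exactly.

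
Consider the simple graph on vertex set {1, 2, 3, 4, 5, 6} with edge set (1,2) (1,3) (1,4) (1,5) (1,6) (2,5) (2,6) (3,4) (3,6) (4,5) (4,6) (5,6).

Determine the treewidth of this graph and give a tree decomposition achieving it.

Treewidth 3.
One such decomposition:
Bags: B1 = {1, 3, 4, 6}  B2 = {1, 4, 5, 6}  B3 = {1, 2, 5, 6}
Tree: B1–B2, B2–B3

Every bag has size at most 4, so the width is 4 − 1 = 3 and tw(G) ≤ 3. For the lower bound, the 4 vertices {1, 2, 5, 6} are pairwise adjacent, and any tree decomposition puts a clique entirely inside one bag — forcing width ≥ 3. Hence tw(G) = 3 exactly.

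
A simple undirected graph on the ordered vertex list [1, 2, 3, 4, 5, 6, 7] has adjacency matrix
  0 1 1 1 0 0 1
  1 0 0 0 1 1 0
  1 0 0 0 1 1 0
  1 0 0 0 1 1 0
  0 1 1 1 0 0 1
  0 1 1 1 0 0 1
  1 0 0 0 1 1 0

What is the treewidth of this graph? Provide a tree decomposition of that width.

The largest bag has 4 vertices, giving width 3; this decomposition certifies tw(G) ≤ 3. For the lower bound: the 4 vertex sets {5,7}, {1,2}, {6}, {4} are disjoint, each induces a connected subgraph, and every pair is joined by at least one edge of G. Contracting each set to a single vertex therefore yields K_{4} as a minor, and since treewidth is minor-monotone, tw(G) ≥ tw(K_{4}) = 3. Combining the bounds, tw(G) = 3.

Treewidth 3.
One optimal decomposition is:
Bags: B1 = {1, 5, 6, 7}  B2 = {1, 2, 5, 6}  B3 = {1, 4, 5, 6}  B4 = {1, 3, 5, 6}
Tree: B1–B2, B2–B3, B3–B4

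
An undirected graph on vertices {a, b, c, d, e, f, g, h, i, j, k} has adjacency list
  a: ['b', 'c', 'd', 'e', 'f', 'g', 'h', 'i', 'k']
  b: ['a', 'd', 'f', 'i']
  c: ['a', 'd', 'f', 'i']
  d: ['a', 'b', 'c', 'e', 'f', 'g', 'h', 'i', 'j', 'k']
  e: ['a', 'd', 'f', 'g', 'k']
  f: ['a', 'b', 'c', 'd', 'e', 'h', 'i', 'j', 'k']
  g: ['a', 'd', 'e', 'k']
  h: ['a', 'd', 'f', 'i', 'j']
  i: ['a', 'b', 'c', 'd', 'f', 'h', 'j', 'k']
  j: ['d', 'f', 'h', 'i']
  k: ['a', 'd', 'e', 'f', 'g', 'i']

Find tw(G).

A width-4 tree decomposition is:
Bags: B1 = {a, d, f, h, i}  B2 = {d, f, h, i, j}  B3 = {a, b, d, f, i}  B4 = {a, d, f, i, k}  B5 = {a, d, e, f, k}  B6 = {a, d, e, g, k}  B7 = {a, c, d, f, i}
Tree: B1–B2, B1–B3, B3–B4, B4–B5, B5–B6, B3–B7
Each bag holds 5 vertices, so the decomposition has width 4, which upper-bounds the treewidth. For the lower bound, the 5 vertices {a, d, e, g, k} are pairwise adjacent, and any tree decomposition puts a clique entirely inside one bag — forcing width ≥ 4. Therefore the treewidth is 4.

4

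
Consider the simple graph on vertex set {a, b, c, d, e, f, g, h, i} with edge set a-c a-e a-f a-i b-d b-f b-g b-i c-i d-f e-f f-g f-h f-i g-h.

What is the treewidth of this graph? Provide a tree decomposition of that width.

Every bag has size at most 3, so the width is 3 − 1 = 2 and tw(G) ≤ 2. For the lower bound, the 3 vertices {a, c, i} are pairwise adjacent, and any tree decomposition puts a clique entirely inside one bag — forcing width ≥ 2. Hence tw(G) = 2 exactly.

Treewidth 2.
Bags: B1 = {b, f, g}  B2 = {b, d, f}  B3 = {b, f, i}  B4 = {a, f, i}  B5 = {a, c, i}  B6 = {f, g, h}  B7 = {a, e, f}
Tree: B1–B2, B1–B3, B3–B4, B4–B5, B1–B6, B4–B7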